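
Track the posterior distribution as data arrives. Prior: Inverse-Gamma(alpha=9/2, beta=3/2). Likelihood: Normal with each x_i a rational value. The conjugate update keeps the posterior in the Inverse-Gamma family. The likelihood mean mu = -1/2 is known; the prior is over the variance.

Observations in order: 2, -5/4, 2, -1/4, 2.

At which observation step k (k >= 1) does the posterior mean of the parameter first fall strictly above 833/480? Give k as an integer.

k = 5

obs 1: x=2 → posterior Inverse-Gamma(5, 37/8)
obs 2: x=-5/4 → posterior Inverse-Gamma(11/2, 157/32)
obs 3: x=2 → posterior Inverse-Gamma(6, 257/32)
obs 4: x=-1/4 → posterior Inverse-Gamma(13/2, 129/16)
obs 5: x=2 → posterior Inverse-Gamma(7, 179/16)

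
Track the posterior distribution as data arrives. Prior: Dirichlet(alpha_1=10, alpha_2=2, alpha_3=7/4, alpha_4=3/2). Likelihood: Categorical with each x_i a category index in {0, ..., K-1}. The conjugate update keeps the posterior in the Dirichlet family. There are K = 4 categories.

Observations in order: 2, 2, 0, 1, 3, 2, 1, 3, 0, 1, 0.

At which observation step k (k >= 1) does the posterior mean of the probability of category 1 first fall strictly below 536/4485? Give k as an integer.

obs 1: x=2 → posterior Dirichlet(10, 2, 11/4, 3/2)
obs 2: x=2 → posterior Dirichlet(10, 2, 15/4, 3/2)
obs 3: x=0 → posterior Dirichlet(11, 2, 15/4, 3/2)
obs 4: x=1 → posterior Dirichlet(11, 3, 15/4, 3/2)
obs 5: x=3 → posterior Dirichlet(11, 3, 15/4, 5/2)
obs 6: x=2 → posterior Dirichlet(11, 3, 19/4, 5/2)
obs 7: x=1 → posterior Dirichlet(11, 4, 19/4, 5/2)
obs 8: x=3 → posterior Dirichlet(11, 4, 19/4, 7/2)
obs 9: x=0 → posterior Dirichlet(12, 4, 19/4, 7/2)
obs 10: x=1 → posterior Dirichlet(12, 5, 19/4, 7/2)
obs 11: x=0 → posterior Dirichlet(13, 5, 19/4, 7/2)

k = 2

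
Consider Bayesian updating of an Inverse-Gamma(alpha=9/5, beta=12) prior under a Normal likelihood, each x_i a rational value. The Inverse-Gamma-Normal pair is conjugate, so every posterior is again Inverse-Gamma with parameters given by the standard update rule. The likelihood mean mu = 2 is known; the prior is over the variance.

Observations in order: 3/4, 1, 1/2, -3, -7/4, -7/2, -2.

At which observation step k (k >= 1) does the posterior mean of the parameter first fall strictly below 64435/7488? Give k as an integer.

obs 1: x=3/4 → posterior Inverse-Gamma(23/10, 409/32)
obs 2: x=1 → posterior Inverse-Gamma(14/5, 425/32)
obs 3: x=1/2 → posterior Inverse-Gamma(33/10, 461/32)
obs 4: x=-3 → posterior Inverse-Gamma(19/5, 861/32)
obs 5: x=-7/4 → posterior Inverse-Gamma(43/10, 543/16)
obs 6: x=-7/2 → posterior Inverse-Gamma(24/5, 785/16)
obs 7: x=-2 → posterior Inverse-Gamma(53/10, 913/16)

k = 2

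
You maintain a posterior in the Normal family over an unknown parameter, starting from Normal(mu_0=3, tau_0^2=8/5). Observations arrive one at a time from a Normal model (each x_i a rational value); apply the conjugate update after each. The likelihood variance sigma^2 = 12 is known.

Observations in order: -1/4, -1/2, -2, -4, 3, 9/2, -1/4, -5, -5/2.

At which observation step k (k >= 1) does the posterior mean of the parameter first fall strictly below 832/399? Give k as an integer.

obs 1: x=-1/4 → posterior Normal(89/34, 24/17)
obs 2: x=-1/2 → posterior Normal(87/38, 24/19)
obs 3: x=-2 → posterior Normal(79/42, 8/7)
obs 4: x=-4 → posterior Normal(63/46, 24/23)
obs 5: x=3 → posterior Normal(3/2, 24/25)
obs 6: x=9/2 → posterior Normal(31/18, 8/9)
obs 7: x=-1/4 → posterior Normal(46/29, 24/29)
obs 8: x=-5 → posterior Normal(36/31, 24/31)
obs 9: x=-5/2 → posterior Normal(31/33, 8/11)

k = 3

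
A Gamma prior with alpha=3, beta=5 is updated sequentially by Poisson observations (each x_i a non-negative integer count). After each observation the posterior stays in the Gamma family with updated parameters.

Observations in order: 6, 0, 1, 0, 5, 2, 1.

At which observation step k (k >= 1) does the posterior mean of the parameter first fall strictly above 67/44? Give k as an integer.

k = 6

obs 1: x=6 → posterior Gamma(9, 6)
obs 2: x=0 → posterior Gamma(9, 7)
obs 3: x=1 → posterior Gamma(10, 8)
obs 4: x=0 → posterior Gamma(10, 9)
obs 5: x=5 → posterior Gamma(15, 10)
obs 6: x=2 → posterior Gamma(17, 11)
obs 7: x=1 → posterior Gamma(18, 12)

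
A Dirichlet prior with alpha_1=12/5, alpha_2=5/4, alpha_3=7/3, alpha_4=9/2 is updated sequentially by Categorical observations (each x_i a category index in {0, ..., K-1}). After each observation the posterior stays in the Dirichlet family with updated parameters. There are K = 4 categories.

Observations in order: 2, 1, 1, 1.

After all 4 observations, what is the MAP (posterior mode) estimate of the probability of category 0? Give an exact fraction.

84/629

obs 1: x=2 → posterior Dirichlet(12/5, 5/4, 10/3, 9/2)
obs 2: x=1 → posterior Dirichlet(12/5, 9/4, 10/3, 9/2)
obs 3: x=1 → posterior Dirichlet(12/5, 13/4, 10/3, 9/2)
obs 4: x=1 → posterior Dirichlet(12/5, 17/4, 10/3, 9/2)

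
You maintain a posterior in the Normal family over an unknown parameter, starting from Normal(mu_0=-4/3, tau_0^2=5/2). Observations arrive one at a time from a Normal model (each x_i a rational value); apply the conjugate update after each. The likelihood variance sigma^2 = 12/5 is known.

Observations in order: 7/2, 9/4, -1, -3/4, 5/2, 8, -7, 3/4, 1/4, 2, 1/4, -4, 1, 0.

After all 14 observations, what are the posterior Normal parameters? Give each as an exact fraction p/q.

mu_0=647/1496, tau_0^2=30/187

obs 1: x=7/2 → posterior Normal(111/98, 60/49)
obs 2: x=9/4 → posterior Normal(447/296, 30/37)
obs 3: x=-1 → posterior Normal(347/396, 20/33)
obs 4: x=-3/4 → posterior Normal(17/31, 15/31)
obs 5: x=5/2 → posterior Normal(261/298, 60/149)
obs 6: x=8 → posterior Normal(661/348, 10/29)
obs 7: x=-7 → posterior Normal(311/398, 60/199)
obs 8: x=3/4 → posterior Normal(697/896, 15/56)
obs 9: x=1/4 → posterior Normal(361/498, 20/83)
obs 10: x=2 → posterior Normal(461/548, 30/137)
obs 11: x=1/4 → posterior Normal(947/1196, 60/299)
obs 12: x=-4 → posterior Normal(547/1296, 5/27)
obs 13: x=1 → posterior Normal(647/1396, 60/349)
obs 14: x=0 → posterior Normal(647/1496, 30/187)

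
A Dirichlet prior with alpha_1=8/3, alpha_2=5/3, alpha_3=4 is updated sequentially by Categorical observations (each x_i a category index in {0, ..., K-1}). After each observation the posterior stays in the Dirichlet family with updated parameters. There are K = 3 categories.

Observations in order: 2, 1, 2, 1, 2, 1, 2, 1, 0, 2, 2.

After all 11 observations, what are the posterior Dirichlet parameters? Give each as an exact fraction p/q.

obs 1: x=2 → posterior Dirichlet(8/3, 5/3, 5)
obs 2: x=1 → posterior Dirichlet(8/3, 8/3, 5)
obs 3: x=2 → posterior Dirichlet(8/3, 8/3, 6)
obs 4: x=1 → posterior Dirichlet(8/3, 11/3, 6)
obs 5: x=2 → posterior Dirichlet(8/3, 11/3, 7)
obs 6: x=1 → posterior Dirichlet(8/3, 14/3, 7)
obs 7: x=2 → posterior Dirichlet(8/3, 14/3, 8)
obs 8: x=1 → posterior Dirichlet(8/3, 17/3, 8)
obs 9: x=0 → posterior Dirichlet(11/3, 17/3, 8)
obs 10: x=2 → posterior Dirichlet(11/3, 17/3, 9)
obs 11: x=2 → posterior Dirichlet(11/3, 17/3, 10)

alpha_1=11/3, alpha_2=17/3, alpha_3=10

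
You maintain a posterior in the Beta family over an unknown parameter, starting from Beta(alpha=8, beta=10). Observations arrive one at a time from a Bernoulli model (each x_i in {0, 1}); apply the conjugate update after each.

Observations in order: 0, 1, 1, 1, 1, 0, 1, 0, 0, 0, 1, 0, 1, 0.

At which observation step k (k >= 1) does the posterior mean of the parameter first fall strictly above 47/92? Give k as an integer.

k = 5

obs 1: x=0 → posterior Beta(8, 11)
obs 2: x=1 → posterior Beta(9, 11)
obs 3: x=1 → posterior Beta(10, 11)
obs 4: x=1 → posterior Beta(11, 11)
obs 5: x=1 → posterior Beta(12, 11)
obs 6: x=0 → posterior Beta(12, 12)
obs 7: x=1 → posterior Beta(13, 12)
obs 8: x=0 → posterior Beta(13, 13)
obs 9: x=0 → posterior Beta(13, 14)
obs 10: x=0 → posterior Beta(13, 15)
obs 11: x=1 → posterior Beta(14, 15)
obs 12: x=0 → posterior Beta(14, 16)
obs 13: x=1 → posterior Beta(15, 16)
obs 14: x=0 → posterior Beta(15, 17)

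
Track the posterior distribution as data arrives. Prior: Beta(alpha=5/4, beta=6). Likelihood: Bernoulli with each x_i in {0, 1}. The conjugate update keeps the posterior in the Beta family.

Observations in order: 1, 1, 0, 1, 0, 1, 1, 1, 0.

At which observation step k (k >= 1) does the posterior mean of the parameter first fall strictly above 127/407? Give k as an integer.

k = 2

obs 1: x=1 → posterior Beta(9/4, 6)
obs 2: x=1 → posterior Beta(13/4, 6)
obs 3: x=0 → posterior Beta(13/4, 7)
obs 4: x=1 → posterior Beta(17/4, 7)
obs 5: x=0 → posterior Beta(17/4, 8)
obs 6: x=1 → posterior Beta(21/4, 8)
obs 7: x=1 → posterior Beta(25/4, 8)
obs 8: x=1 → posterior Beta(29/4, 8)
obs 9: x=0 → posterior Beta(29/4, 9)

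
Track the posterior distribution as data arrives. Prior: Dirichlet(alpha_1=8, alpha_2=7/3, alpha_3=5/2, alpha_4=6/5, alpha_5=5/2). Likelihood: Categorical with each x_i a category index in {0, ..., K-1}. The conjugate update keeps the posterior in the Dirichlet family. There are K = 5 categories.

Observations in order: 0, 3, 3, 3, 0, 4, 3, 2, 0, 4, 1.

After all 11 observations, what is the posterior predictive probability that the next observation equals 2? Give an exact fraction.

obs 1: x=0 → posterior Dirichlet(9, 7/3, 5/2, 6/5, 5/2)
obs 2: x=3 → posterior Dirichlet(9, 7/3, 5/2, 11/5, 5/2)
obs 3: x=3 → posterior Dirichlet(9, 7/3, 5/2, 16/5, 5/2)
obs 4: x=3 → posterior Dirichlet(9, 7/3, 5/2, 21/5, 5/2)
obs 5: x=0 → posterior Dirichlet(10, 7/3, 5/2, 21/5, 5/2)
obs 6: x=4 → posterior Dirichlet(10, 7/3, 5/2, 21/5, 7/2)
obs 7: x=3 → posterior Dirichlet(10, 7/3, 5/2, 26/5, 7/2)
obs 8: x=2 → posterior Dirichlet(10, 7/3, 7/2, 26/5, 7/2)
obs 9: x=0 → posterior Dirichlet(11, 7/3, 7/2, 26/5, 7/2)
obs 10: x=4 → posterior Dirichlet(11, 7/3, 7/2, 26/5, 9/2)
obs 11: x=1 → posterior Dirichlet(11, 10/3, 7/2, 26/5, 9/2)

15/118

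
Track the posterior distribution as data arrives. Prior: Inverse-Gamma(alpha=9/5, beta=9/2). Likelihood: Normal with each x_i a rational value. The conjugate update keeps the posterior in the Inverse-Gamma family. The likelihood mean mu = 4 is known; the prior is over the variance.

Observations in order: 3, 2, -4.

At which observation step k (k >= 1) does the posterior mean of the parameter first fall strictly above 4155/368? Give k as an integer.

obs 1: x=3 → posterior Inverse-Gamma(23/10, 5)
obs 2: x=2 → posterior Inverse-Gamma(14/5, 7)
obs 3: x=-4 → posterior Inverse-Gamma(33/10, 39)

k = 3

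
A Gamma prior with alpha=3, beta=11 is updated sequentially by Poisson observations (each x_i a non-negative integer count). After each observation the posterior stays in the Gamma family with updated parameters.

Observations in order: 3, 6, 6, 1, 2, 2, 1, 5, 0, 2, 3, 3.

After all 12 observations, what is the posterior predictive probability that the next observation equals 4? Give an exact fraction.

obs 1: x=3 → posterior Gamma(6, 12)
obs 2: x=6 → posterior Gamma(12, 13)
obs 3: x=6 → posterior Gamma(18, 14)
obs 4: x=1 → posterior Gamma(19, 15)
obs 5: x=2 → posterior Gamma(21, 16)
obs 6: x=2 → posterior Gamma(23, 17)
obs 7: x=1 → posterior Gamma(24, 18)
obs 8: x=5 → posterior Gamma(29, 19)
obs 9: x=0 → posterior Gamma(29, 20)
obs 10: x=2 → posterior Gamma(31, 21)
obs 11: x=3 → posterior Gamma(34, 22)
obs 12: x=3 → posterior Gamma(37, 23)

11061107529882157281669592246465135065286763796232168585/193923711498788887887349409290811498790363541494942400512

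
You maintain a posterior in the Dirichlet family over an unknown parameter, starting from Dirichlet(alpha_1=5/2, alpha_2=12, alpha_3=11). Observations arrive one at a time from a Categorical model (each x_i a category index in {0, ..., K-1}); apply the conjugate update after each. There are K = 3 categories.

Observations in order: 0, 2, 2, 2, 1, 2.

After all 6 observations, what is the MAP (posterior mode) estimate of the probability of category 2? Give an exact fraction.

28/57

obs 1: x=0 → posterior Dirichlet(7/2, 12, 11)
obs 2: x=2 → posterior Dirichlet(7/2, 12, 12)
obs 3: x=2 → posterior Dirichlet(7/2, 12, 13)
obs 4: x=2 → posterior Dirichlet(7/2, 12, 14)
obs 5: x=1 → posterior Dirichlet(7/2, 13, 14)
obs 6: x=2 → posterior Dirichlet(7/2, 13, 15)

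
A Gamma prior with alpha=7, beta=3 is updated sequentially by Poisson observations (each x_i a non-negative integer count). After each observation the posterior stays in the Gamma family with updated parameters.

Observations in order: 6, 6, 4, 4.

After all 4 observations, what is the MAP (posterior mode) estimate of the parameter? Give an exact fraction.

obs 1: x=6 → posterior Gamma(13, 4)
obs 2: x=6 → posterior Gamma(19, 5)
obs 3: x=4 → posterior Gamma(23, 6)
obs 4: x=4 → posterior Gamma(27, 7)

26/7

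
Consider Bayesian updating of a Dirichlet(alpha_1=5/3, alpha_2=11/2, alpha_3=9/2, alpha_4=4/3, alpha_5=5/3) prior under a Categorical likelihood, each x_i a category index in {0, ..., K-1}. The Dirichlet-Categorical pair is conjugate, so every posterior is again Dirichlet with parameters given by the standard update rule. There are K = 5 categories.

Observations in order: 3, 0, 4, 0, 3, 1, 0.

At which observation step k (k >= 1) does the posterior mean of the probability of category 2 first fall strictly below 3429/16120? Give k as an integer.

k = 7

obs 1: x=3 → posterior Dirichlet(5/3, 11/2, 9/2, 7/3, 5/3)
obs 2: x=0 → posterior Dirichlet(8/3, 11/2, 9/2, 7/3, 5/3)
obs 3: x=4 → posterior Dirichlet(8/3, 11/2, 9/2, 7/3, 8/3)
obs 4: x=0 → posterior Dirichlet(11/3, 11/2, 9/2, 7/3, 8/3)
obs 5: x=3 → posterior Dirichlet(11/3, 11/2, 9/2, 10/3, 8/3)
obs 6: x=1 → posterior Dirichlet(11/3, 13/2, 9/2, 10/3, 8/3)
obs 7: x=0 → posterior Dirichlet(14/3, 13/2, 9/2, 10/3, 8/3)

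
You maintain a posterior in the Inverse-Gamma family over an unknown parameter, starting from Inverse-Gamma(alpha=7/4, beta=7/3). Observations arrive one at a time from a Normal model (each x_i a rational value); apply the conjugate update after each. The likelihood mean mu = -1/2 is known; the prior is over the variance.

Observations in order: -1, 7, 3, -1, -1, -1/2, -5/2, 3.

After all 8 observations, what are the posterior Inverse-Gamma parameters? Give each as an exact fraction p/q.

alpha=23/4, beta=541/12

obs 1: x=-1 → posterior Inverse-Gamma(9/4, 59/24)
obs 2: x=7 → posterior Inverse-Gamma(11/4, 367/12)
obs 3: x=3 → posterior Inverse-Gamma(13/4, 881/24)
obs 4: x=-1 → posterior Inverse-Gamma(15/4, 221/6)
obs 5: x=-1 → posterior Inverse-Gamma(17/4, 887/24)
obs 6: x=-1/2 → posterior Inverse-Gamma(19/4, 887/24)
obs 7: x=-5/2 → posterior Inverse-Gamma(21/4, 935/24)
obs 8: x=3 → posterior Inverse-Gamma(23/4, 541/12)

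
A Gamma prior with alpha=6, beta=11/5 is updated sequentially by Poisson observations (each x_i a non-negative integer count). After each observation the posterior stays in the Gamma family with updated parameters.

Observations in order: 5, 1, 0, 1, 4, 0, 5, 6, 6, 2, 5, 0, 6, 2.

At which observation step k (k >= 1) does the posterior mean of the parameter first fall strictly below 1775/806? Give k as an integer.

k = 4

obs 1: x=5 → posterior Gamma(11, 16/5)
obs 2: x=1 → posterior Gamma(12, 21/5)
obs 3: x=0 → posterior Gamma(12, 26/5)
obs 4: x=1 → posterior Gamma(13, 31/5)
obs 5: x=4 → posterior Gamma(17, 36/5)
obs 6: x=0 → posterior Gamma(17, 41/5)
obs 7: x=5 → posterior Gamma(22, 46/5)
obs 8: x=6 → posterior Gamma(28, 51/5)
obs 9: x=6 → posterior Gamma(34, 56/5)
obs 10: x=2 → posterior Gamma(36, 61/5)
obs 11: x=5 → posterior Gamma(41, 66/5)
obs 12: x=0 → posterior Gamma(41, 71/5)
obs 13: x=6 → posterior Gamma(47, 76/5)
obs 14: x=2 → posterior Gamma(49, 81/5)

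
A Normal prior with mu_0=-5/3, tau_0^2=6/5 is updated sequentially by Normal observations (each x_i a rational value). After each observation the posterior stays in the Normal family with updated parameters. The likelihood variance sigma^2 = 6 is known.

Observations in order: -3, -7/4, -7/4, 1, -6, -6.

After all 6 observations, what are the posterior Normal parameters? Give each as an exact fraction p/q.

mu_0=-155/66, tau_0^2=6/11

obs 1: x=-3 → posterior Normal(-17/9, 1)
obs 2: x=-7/4 → posterior Normal(-157/84, 6/7)
obs 3: x=-7/4 → posterior Normal(-89/48, 3/4)
obs 4: x=1 → posterior Normal(-83/54, 2/3)
obs 5: x=-6 → posterior Normal(-119/60, 3/5)
obs 6: x=-6 → posterior Normal(-155/66, 6/11)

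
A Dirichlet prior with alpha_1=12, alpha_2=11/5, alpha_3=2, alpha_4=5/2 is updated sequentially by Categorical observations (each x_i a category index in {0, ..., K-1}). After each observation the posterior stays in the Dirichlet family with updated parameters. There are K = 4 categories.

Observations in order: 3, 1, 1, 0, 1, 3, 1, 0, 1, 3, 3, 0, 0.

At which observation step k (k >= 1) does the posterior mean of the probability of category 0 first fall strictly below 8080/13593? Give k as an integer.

obs 1: x=3 → posterior Dirichlet(12, 11/5, 2, 7/2)
obs 2: x=1 → posterior Dirichlet(12, 16/5, 2, 7/2)
obs 3: x=1 → posterior Dirichlet(12, 21/5, 2, 7/2)
obs 4: x=0 → posterior Dirichlet(13, 21/5, 2, 7/2)
obs 5: x=1 → posterior Dirichlet(13, 26/5, 2, 7/2)
obs 6: x=3 → posterior Dirichlet(13, 26/5, 2, 9/2)
obs 7: x=1 → posterior Dirichlet(13, 31/5, 2, 9/2)
obs 8: x=0 → posterior Dirichlet(14, 31/5, 2, 9/2)
obs 9: x=1 → posterior Dirichlet(14, 36/5, 2, 9/2)
obs 10: x=3 → posterior Dirichlet(14, 36/5, 2, 11/2)
obs 11: x=3 → posterior Dirichlet(14, 36/5, 2, 13/2)
obs 12: x=0 → posterior Dirichlet(15, 36/5, 2, 13/2)
obs 13: x=0 → posterior Dirichlet(16, 36/5, 2, 13/2)

k = 2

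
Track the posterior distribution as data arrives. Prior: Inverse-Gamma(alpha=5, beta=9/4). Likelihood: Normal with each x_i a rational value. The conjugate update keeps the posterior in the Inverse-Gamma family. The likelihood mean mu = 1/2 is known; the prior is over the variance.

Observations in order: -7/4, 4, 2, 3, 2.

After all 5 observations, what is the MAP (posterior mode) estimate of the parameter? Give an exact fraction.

521/272

obs 1: x=-7/4 → posterior Inverse-Gamma(11/2, 153/32)
obs 2: x=4 → posterior Inverse-Gamma(6, 349/32)
obs 3: x=2 → posterior Inverse-Gamma(13/2, 385/32)
obs 4: x=3 → posterior Inverse-Gamma(7, 485/32)
obs 5: x=2 → posterior Inverse-Gamma(15/2, 521/32)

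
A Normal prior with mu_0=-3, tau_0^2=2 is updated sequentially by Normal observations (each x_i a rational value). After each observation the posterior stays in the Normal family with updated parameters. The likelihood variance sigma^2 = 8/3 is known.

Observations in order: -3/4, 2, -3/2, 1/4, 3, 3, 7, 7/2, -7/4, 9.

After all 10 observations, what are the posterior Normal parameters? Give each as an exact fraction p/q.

obs 1: x=-3/4 → posterior Normal(-57/28, 8/7)
obs 2: x=2 → posterior Normal(-33/40, 4/5)
obs 3: x=-3/2 → posterior Normal(-51/52, 8/13)
obs 4: x=1/4 → posterior Normal(-3/4, 1/2)
obs 5: x=3 → posterior Normal(-3/19, 8/19)
obs 6: x=3 → posterior Normal(3/11, 4/11)
obs 7: x=7 → posterior Normal(27/25, 8/25)
obs 8: x=7/2 → posterior Normal(75/56, 2/7)
obs 9: x=-7/4 → posterior Normal(129/124, 8/31)
obs 10: x=9 → posterior Normal(237/136, 4/17)

mu_0=237/136, tau_0^2=4/17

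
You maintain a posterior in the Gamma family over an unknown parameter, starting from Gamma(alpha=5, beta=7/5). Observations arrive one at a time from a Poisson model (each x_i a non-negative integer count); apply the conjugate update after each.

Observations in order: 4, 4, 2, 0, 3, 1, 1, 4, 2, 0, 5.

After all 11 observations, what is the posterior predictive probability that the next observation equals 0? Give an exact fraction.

36655772330592763634761960703670067260691176347075084288/405806392232140510970895018914674415041793859755635323883

obs 1: x=4 → posterior Gamma(9, 12/5)
obs 2: x=4 → posterior Gamma(13, 17/5)
obs 3: x=2 → posterior Gamma(15, 22/5)
obs 4: x=0 → posterior Gamma(15, 27/5)
obs 5: x=3 → posterior Gamma(18, 32/5)
obs 6: x=1 → posterior Gamma(19, 37/5)
obs 7: x=1 → posterior Gamma(20, 42/5)
obs 8: x=4 → posterior Gamma(24, 47/5)
obs 9: x=2 → posterior Gamma(26, 52/5)
obs 10: x=0 → posterior Gamma(26, 57/5)
obs 11: x=5 → posterior Gamma(31, 62/5)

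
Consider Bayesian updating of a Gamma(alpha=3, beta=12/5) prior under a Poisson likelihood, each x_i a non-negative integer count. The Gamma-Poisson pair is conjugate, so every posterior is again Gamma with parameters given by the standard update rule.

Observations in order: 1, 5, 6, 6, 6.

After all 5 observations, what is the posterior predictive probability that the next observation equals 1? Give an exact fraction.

10975303892266382242925950863643242545607665/104620397790853933211550333154380377550225408

obs 1: x=1 → posterior Gamma(4, 17/5)
obs 2: x=5 → posterior Gamma(9, 22/5)
obs 3: x=6 → posterior Gamma(15, 27/5)
obs 4: x=6 → posterior Gamma(21, 32/5)
obs 5: x=6 → posterior Gamma(27, 37/5)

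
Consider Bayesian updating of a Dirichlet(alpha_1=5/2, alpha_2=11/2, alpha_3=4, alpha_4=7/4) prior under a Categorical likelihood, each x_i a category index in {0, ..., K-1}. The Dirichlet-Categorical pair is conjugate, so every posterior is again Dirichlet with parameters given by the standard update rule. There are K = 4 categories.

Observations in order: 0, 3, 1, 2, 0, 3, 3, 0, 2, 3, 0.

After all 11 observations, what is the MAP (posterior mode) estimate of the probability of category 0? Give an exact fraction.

obs 1: x=0 → posterior Dirichlet(7/2, 11/2, 4, 7/4)
obs 2: x=3 → posterior Dirichlet(7/2, 11/2, 4, 11/4)
obs 3: x=1 → posterior Dirichlet(7/2, 13/2, 4, 11/4)
obs 4: x=2 → posterior Dirichlet(7/2, 13/2, 5, 11/4)
obs 5: x=0 → posterior Dirichlet(9/2, 13/2, 5, 11/4)
obs 6: x=3 → posterior Dirichlet(9/2, 13/2, 5, 15/4)
obs 7: x=3 → posterior Dirichlet(9/2, 13/2, 5, 19/4)
obs 8: x=0 → posterior Dirichlet(11/2, 13/2, 5, 19/4)
obs 9: x=2 → posterior Dirichlet(11/2, 13/2, 6, 19/4)
obs 10: x=3 → posterior Dirichlet(11/2, 13/2, 6, 23/4)
obs 11: x=0 → posterior Dirichlet(13/2, 13/2, 6, 23/4)

22/83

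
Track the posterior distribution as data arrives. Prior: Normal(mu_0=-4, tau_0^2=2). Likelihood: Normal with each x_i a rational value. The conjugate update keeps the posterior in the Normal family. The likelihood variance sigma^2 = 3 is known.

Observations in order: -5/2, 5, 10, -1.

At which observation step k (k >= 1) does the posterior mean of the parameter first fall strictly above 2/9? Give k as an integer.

k = 3

obs 1: x=-5/2 → posterior Normal(-17/5, 6/5)
obs 2: x=5 → posterior Normal(-1, 6/7)
obs 3: x=10 → posterior Normal(13/9, 2/3)
obs 4: x=-1 → posterior Normal(1, 6/11)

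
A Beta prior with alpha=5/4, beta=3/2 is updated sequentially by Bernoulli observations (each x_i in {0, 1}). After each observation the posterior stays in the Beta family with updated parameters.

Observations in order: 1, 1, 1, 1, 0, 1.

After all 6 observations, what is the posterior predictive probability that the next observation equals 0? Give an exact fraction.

2/7

obs 1: x=1 → posterior Beta(9/4, 3/2)
obs 2: x=1 → posterior Beta(13/4, 3/2)
obs 3: x=1 → posterior Beta(17/4, 3/2)
obs 4: x=1 → posterior Beta(21/4, 3/2)
obs 5: x=0 → posterior Beta(21/4, 5/2)
obs 6: x=1 → posterior Beta(25/4, 5/2)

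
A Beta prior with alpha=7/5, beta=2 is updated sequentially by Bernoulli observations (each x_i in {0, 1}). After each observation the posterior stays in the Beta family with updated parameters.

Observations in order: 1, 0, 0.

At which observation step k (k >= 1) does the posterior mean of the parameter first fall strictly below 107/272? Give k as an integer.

obs 1: x=1 → posterior Beta(12/5, 2)
obs 2: x=0 → posterior Beta(12/5, 3)
obs 3: x=0 → posterior Beta(12/5, 4)

k = 3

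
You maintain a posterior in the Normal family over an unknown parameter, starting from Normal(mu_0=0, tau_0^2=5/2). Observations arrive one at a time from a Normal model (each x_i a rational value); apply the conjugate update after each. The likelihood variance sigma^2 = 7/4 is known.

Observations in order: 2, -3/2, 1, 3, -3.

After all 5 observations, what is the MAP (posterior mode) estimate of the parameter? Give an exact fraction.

5/19

obs 1: x=2 → posterior Normal(20/17, 35/34)
obs 2: x=-3/2 → posterior Normal(5/27, 35/54)
obs 3: x=1 → posterior Normal(15/37, 35/74)
obs 4: x=3 → posterior Normal(45/47, 35/94)
obs 5: x=-3 → posterior Normal(5/19, 35/114)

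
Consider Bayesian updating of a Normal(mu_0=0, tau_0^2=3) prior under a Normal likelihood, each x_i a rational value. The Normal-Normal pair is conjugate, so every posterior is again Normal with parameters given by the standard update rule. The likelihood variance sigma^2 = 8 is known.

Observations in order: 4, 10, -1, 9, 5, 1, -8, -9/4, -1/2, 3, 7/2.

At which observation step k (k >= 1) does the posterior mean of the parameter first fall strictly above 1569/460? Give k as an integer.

k = 5

obs 1: x=4 → posterior Normal(12/11, 24/11)
obs 2: x=10 → posterior Normal(3, 12/7)
obs 3: x=-1 → posterior Normal(39/17, 24/17)
obs 4: x=9 → posterior Normal(33/10, 6/5)
obs 5: x=5 → posterior Normal(81/23, 24/23)
obs 6: x=1 → posterior Normal(42/13, 12/13)
obs 7: x=-8 → posterior Normal(60/29, 24/29)
obs 8: x=-9/4 → posterior Normal(213/128, 3/4)
obs 9: x=-1/2 → posterior Normal(207/140, 24/35)
obs 10: x=3 → posterior Normal(243/152, 12/19)
obs 11: x=7/2 → posterior Normal(285/164, 24/41)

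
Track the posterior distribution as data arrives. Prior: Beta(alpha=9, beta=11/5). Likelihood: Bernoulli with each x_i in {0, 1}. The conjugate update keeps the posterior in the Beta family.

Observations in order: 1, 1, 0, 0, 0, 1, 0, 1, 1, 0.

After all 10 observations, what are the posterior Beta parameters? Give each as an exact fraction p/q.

alpha=14, beta=36/5

obs 1: x=1 → posterior Beta(10, 11/5)
obs 2: x=1 → posterior Beta(11, 11/5)
obs 3: x=0 → posterior Beta(11, 16/5)
obs 4: x=0 → posterior Beta(11, 21/5)
obs 5: x=0 → posterior Beta(11, 26/5)
obs 6: x=1 → posterior Beta(12, 26/5)
obs 7: x=0 → posterior Beta(12, 31/5)
obs 8: x=1 → posterior Beta(13, 31/5)
obs 9: x=1 → posterior Beta(14, 31/5)
obs 10: x=0 → posterior Beta(14, 36/5)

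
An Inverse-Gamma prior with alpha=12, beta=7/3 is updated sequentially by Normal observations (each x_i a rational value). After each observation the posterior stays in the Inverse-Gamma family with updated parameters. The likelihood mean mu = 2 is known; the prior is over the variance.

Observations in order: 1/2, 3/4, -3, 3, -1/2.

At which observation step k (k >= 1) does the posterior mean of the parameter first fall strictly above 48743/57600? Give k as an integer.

obs 1: x=1/2 → posterior Inverse-Gamma(25/2, 83/24)
obs 2: x=3/4 → posterior Inverse-Gamma(13, 407/96)
obs 3: x=-3 → posterior Inverse-Gamma(27/2, 1607/96)
obs 4: x=3 → posterior Inverse-Gamma(14, 1655/96)
obs 5: x=-1/2 → posterior Inverse-Gamma(29/2, 1955/96)

k = 3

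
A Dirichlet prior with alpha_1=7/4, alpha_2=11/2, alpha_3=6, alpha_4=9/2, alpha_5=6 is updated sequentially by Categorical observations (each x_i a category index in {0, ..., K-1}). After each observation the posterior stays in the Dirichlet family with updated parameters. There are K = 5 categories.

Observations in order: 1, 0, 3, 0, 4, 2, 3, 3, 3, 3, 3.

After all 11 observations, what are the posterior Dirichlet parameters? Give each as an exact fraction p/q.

obs 1: x=1 → posterior Dirichlet(7/4, 13/2, 6, 9/2, 6)
obs 2: x=0 → posterior Dirichlet(11/4, 13/2, 6, 9/2, 6)
obs 3: x=3 → posterior Dirichlet(11/4, 13/2, 6, 11/2, 6)
obs 4: x=0 → posterior Dirichlet(15/4, 13/2, 6, 11/2, 6)
obs 5: x=4 → posterior Dirichlet(15/4, 13/2, 6, 11/2, 7)
obs 6: x=2 → posterior Dirichlet(15/4, 13/2, 7, 11/2, 7)
obs 7: x=3 → posterior Dirichlet(15/4, 13/2, 7, 13/2, 7)
obs 8: x=3 → posterior Dirichlet(15/4, 13/2, 7, 15/2, 7)
obs 9: x=3 → posterior Dirichlet(15/4, 13/2, 7, 17/2, 7)
obs 10: x=3 → posterior Dirichlet(15/4, 13/2, 7, 19/2, 7)
obs 11: x=3 → posterior Dirichlet(15/4, 13/2, 7, 21/2, 7)

alpha_1=15/4, alpha_2=13/2, alpha_3=7, alpha_4=21/2, alpha_5=7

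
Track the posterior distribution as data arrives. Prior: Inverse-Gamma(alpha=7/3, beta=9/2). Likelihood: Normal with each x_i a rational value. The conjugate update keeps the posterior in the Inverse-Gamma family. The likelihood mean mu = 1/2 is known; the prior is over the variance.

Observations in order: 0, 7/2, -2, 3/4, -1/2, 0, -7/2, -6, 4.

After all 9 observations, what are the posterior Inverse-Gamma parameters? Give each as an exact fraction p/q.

obs 1: x=0 → posterior Inverse-Gamma(17/6, 37/8)
obs 2: x=7/2 → posterior Inverse-Gamma(10/3, 73/8)
obs 3: x=-2 → posterior Inverse-Gamma(23/6, 49/4)
obs 4: x=3/4 → posterior Inverse-Gamma(13/3, 393/32)
obs 5: x=-1/2 → posterior Inverse-Gamma(29/6, 409/32)
obs 6: x=0 → posterior Inverse-Gamma(16/3, 413/32)
obs 7: x=-7/2 → posterior Inverse-Gamma(35/6, 669/32)
obs 8: x=-6 → posterior Inverse-Gamma(19/3, 1345/32)
obs 9: x=4 → posterior Inverse-Gamma(41/6, 1541/32)

alpha=41/6, beta=1541/32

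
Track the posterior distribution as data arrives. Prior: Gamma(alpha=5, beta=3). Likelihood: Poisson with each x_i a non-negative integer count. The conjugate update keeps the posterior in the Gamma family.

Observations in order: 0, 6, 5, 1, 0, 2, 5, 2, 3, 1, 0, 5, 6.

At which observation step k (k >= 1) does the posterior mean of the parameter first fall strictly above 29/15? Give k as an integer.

obs 1: x=0 → posterior Gamma(5, 4)
obs 2: x=6 → posterior Gamma(11, 5)
obs 3: x=5 → posterior Gamma(16, 6)
obs 4: x=1 → posterior Gamma(17, 7)
obs 5: x=0 → posterior Gamma(17, 8)
obs 6: x=2 → posterior Gamma(19, 9)
obs 7: x=5 → posterior Gamma(24, 10)
obs 8: x=2 → posterior Gamma(26, 11)
obs 9: x=3 → posterior Gamma(29, 12)
obs 10: x=1 → posterior Gamma(30, 13)
obs 11: x=0 → posterior Gamma(30, 14)
obs 12: x=5 → posterior Gamma(35, 15)
obs 13: x=6 → posterior Gamma(41, 16)

k = 2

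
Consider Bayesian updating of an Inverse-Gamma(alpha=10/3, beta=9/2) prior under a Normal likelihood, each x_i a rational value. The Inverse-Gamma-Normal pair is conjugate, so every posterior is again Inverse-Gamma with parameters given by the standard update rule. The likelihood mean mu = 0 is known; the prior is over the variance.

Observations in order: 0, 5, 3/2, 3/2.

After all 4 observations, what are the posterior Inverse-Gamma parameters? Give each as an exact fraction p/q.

obs 1: x=0 → posterior Inverse-Gamma(23/6, 9/2)
obs 2: x=5 → posterior Inverse-Gamma(13/3, 17)
obs 3: x=3/2 → posterior Inverse-Gamma(29/6, 145/8)
obs 4: x=3/2 → posterior Inverse-Gamma(16/3, 77/4)

alpha=16/3, beta=77/4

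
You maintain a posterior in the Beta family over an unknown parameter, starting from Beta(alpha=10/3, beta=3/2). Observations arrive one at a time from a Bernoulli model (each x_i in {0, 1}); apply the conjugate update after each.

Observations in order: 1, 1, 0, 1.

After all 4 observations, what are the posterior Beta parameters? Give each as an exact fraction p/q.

obs 1: x=1 → posterior Beta(13/3, 3/2)
obs 2: x=1 → posterior Beta(16/3, 3/2)
obs 3: x=0 → posterior Beta(16/3, 5/2)
obs 4: x=1 → posterior Beta(19/3, 5/2)

alpha=19/3, beta=5/2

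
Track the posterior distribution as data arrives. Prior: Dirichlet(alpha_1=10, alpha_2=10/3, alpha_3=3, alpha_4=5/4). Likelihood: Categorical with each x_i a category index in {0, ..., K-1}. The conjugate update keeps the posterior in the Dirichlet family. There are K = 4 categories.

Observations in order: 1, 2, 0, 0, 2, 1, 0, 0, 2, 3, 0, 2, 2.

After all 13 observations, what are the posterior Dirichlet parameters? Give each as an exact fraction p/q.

obs 1: x=1 → posterior Dirichlet(10, 13/3, 3, 5/4)
obs 2: x=2 → posterior Dirichlet(10, 13/3, 4, 5/4)
obs 3: x=0 → posterior Dirichlet(11, 13/3, 4, 5/4)
obs 4: x=0 → posterior Dirichlet(12, 13/3, 4, 5/4)
obs 5: x=2 → posterior Dirichlet(12, 13/3, 5, 5/4)
obs 6: x=1 → posterior Dirichlet(12, 16/3, 5, 5/4)
obs 7: x=0 → posterior Dirichlet(13, 16/3, 5, 5/4)
obs 8: x=0 → posterior Dirichlet(14, 16/3, 5, 5/4)
obs 9: x=2 → posterior Dirichlet(14, 16/3, 6, 5/4)
obs 10: x=3 → posterior Dirichlet(14, 16/3, 6, 9/4)
obs 11: x=0 → posterior Dirichlet(15, 16/3, 6, 9/4)
obs 12: x=2 → posterior Dirichlet(15, 16/3, 7, 9/4)
obs 13: x=2 → posterior Dirichlet(15, 16/3, 8, 9/4)

alpha_1=15, alpha_2=16/3, alpha_3=8, alpha_4=9/4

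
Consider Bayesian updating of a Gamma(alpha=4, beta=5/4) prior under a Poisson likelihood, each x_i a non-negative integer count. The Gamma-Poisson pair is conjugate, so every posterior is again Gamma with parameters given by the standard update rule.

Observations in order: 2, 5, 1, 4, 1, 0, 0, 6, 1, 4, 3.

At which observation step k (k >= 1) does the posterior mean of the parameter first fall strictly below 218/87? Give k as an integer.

k = 6

obs 1: x=2 → posterior Gamma(6, 9/4)
obs 2: x=5 → posterior Gamma(11, 13/4)
obs 3: x=1 → posterior Gamma(12, 17/4)
obs 4: x=4 → posterior Gamma(16, 21/4)
obs 5: x=1 → posterior Gamma(17, 25/4)
obs 6: x=0 → posterior Gamma(17, 29/4)
obs 7: x=0 → posterior Gamma(17, 33/4)
obs 8: x=6 → posterior Gamma(23, 37/4)
obs 9: x=1 → posterior Gamma(24, 41/4)
obs 10: x=4 → posterior Gamma(28, 45/4)
obs 11: x=3 → posterior Gamma(31, 49/4)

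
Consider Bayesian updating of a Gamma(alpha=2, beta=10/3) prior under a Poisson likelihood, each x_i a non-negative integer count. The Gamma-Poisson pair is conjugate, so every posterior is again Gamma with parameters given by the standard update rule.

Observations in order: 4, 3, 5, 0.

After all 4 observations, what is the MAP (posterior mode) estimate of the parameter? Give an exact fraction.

obs 1: x=4 → posterior Gamma(6, 13/3)
obs 2: x=3 → posterior Gamma(9, 16/3)
obs 3: x=5 → posterior Gamma(14, 19/3)
obs 4: x=0 → posterior Gamma(14, 22/3)

39/22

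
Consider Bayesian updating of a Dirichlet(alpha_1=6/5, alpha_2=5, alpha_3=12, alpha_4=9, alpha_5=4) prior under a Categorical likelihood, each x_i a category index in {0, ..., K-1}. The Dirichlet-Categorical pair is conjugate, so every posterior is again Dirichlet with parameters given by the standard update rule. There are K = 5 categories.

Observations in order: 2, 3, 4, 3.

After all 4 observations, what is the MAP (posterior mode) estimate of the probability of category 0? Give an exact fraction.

1/151

obs 1: x=2 → posterior Dirichlet(6/5, 5, 13, 9, 4)
obs 2: x=3 → posterior Dirichlet(6/5, 5, 13, 10, 4)
obs 3: x=4 → posterior Dirichlet(6/5, 5, 13, 10, 5)
obs 4: x=3 → posterior Dirichlet(6/5, 5, 13, 11, 5)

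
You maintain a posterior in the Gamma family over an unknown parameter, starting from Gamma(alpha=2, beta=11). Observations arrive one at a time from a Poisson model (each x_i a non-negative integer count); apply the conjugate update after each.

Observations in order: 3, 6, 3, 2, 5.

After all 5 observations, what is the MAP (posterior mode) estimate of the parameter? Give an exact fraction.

obs 1: x=3 → posterior Gamma(5, 12)
obs 2: x=6 → posterior Gamma(11, 13)
obs 3: x=3 → posterior Gamma(14, 14)
obs 4: x=2 → posterior Gamma(16, 15)
obs 5: x=5 → posterior Gamma(21, 16)

5/4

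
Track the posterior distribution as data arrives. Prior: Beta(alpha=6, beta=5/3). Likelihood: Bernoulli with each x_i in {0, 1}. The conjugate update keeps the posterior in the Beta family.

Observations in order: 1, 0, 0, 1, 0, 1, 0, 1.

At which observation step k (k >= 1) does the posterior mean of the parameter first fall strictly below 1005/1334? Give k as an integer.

obs 1: x=1 → posterior Beta(7, 5/3)
obs 2: x=0 → posterior Beta(7, 8/3)
obs 3: x=0 → posterior Beta(7, 11/3)
obs 4: x=1 → posterior Beta(8, 11/3)
obs 5: x=0 → posterior Beta(8, 14/3)
obs 6: x=1 → posterior Beta(9, 14/3)
obs 7: x=0 → posterior Beta(9, 17/3)
obs 8: x=1 → posterior Beta(10, 17/3)

k = 2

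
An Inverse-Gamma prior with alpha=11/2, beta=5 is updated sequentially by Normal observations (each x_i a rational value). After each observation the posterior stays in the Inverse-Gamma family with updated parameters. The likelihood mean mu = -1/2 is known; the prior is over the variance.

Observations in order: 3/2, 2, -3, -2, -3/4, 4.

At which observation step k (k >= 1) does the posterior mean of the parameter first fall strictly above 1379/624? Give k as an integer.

obs 1: x=3/2 → posterior Inverse-Gamma(6, 7)
obs 2: x=2 → posterior Inverse-Gamma(13/2, 81/8)
obs 3: x=-3 → posterior Inverse-Gamma(7, 53/4)
obs 4: x=-2 → posterior Inverse-Gamma(15/2, 115/8)
obs 5: x=-3/4 → posterior Inverse-Gamma(8, 461/32)
obs 6: x=4 → posterior Inverse-Gamma(17/2, 785/32)

k = 4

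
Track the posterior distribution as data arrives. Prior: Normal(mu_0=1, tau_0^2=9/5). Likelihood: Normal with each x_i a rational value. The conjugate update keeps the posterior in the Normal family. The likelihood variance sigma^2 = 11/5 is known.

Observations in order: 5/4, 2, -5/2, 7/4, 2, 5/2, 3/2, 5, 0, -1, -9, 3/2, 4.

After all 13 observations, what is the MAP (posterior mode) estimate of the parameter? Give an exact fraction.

obs 1: x=5/4 → posterior Normal(89/80, 99/100)
obs 2: x=2 → posterior Normal(161/116, 99/145)
obs 3: x=-5/2 → posterior Normal(71/152, 99/190)
obs 4: x=7/4 → posterior Normal(67/94, 99/235)
obs 5: x=2 → posterior Normal(103/112, 99/280)
obs 6: x=5/2 → posterior Normal(74/65, 99/325)
obs 7: x=3/2 → posterior Normal(175/148, 99/370)
obs 8: x=5 → posterior Normal(265/166, 99/415)
obs 9: x=0 → posterior Normal(265/184, 99/460)
obs 10: x=-1 → posterior Normal(247/202, 99/505)
obs 11: x=-9 → posterior Normal(17/44, 9/50)
obs 12: x=3/2 → posterior Normal(8/17, 99/595)
obs 13: x=4 → posterior Normal(23/32, 99/640)

23/32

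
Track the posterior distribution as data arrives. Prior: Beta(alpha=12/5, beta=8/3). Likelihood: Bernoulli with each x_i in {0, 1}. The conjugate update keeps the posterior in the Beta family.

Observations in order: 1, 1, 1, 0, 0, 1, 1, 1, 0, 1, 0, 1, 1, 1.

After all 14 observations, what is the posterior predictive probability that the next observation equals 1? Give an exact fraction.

obs 1: x=1 → posterior Beta(17/5, 8/3)
obs 2: x=1 → posterior Beta(22/5, 8/3)
obs 3: x=1 → posterior Beta(27/5, 8/3)
obs 4: x=0 → posterior Beta(27/5, 11/3)
obs 5: x=0 → posterior Beta(27/5, 14/3)
obs 6: x=1 → posterior Beta(32/5, 14/3)
obs 7: x=1 → posterior Beta(37/5, 14/3)
obs 8: x=1 → posterior Beta(42/5, 14/3)
obs 9: x=0 → posterior Beta(42/5, 17/3)
obs 10: x=1 → posterior Beta(47/5, 17/3)
obs 11: x=0 → posterior Beta(47/5, 20/3)
obs 12: x=1 → posterior Beta(52/5, 20/3)
obs 13: x=1 → posterior Beta(57/5, 20/3)
obs 14: x=1 → posterior Beta(62/5, 20/3)

93/143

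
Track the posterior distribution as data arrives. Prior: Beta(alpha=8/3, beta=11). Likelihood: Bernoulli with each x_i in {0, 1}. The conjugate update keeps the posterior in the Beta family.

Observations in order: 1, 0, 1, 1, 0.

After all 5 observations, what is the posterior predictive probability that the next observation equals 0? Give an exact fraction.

39/56

obs 1: x=1 → posterior Beta(11/3, 11)
obs 2: x=0 → posterior Beta(11/3, 12)
obs 3: x=1 → posterior Beta(14/3, 12)
obs 4: x=1 → posterior Beta(17/3, 12)
obs 5: x=0 → posterior Beta(17/3, 13)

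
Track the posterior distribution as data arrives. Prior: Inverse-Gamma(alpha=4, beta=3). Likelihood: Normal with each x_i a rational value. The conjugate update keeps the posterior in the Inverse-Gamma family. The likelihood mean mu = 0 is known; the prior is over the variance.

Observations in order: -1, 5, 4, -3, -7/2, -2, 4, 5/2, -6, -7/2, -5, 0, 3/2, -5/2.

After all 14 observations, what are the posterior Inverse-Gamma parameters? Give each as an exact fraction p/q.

alpha=11, beta=709/8

obs 1: x=-1 → posterior Inverse-Gamma(9/2, 7/2)
obs 2: x=5 → posterior Inverse-Gamma(5, 16)
obs 3: x=4 → posterior Inverse-Gamma(11/2, 24)
obs 4: x=-3 → posterior Inverse-Gamma(6, 57/2)
obs 5: x=-7/2 → posterior Inverse-Gamma(13/2, 277/8)
obs 6: x=-2 → posterior Inverse-Gamma(7, 293/8)
obs 7: x=4 → posterior Inverse-Gamma(15/2, 357/8)
obs 8: x=5/2 → posterior Inverse-Gamma(8, 191/4)
obs 9: x=-6 → posterior Inverse-Gamma(17/2, 263/4)
obs 10: x=-7/2 → posterior Inverse-Gamma(9, 575/8)
obs 11: x=-5 → posterior Inverse-Gamma(19/2, 675/8)
obs 12: x=0 → posterior Inverse-Gamma(10, 675/8)
obs 13: x=3/2 → posterior Inverse-Gamma(21/2, 171/2)
obs 14: x=-5/2 → posterior Inverse-Gamma(11, 709/8)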